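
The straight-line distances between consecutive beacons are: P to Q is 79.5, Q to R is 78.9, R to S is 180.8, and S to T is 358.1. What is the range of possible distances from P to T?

The maximum is all hops collinear in one direction: 79.5 + 78.9 + 180.8 + 358.1 = 697.3.
The longest hop is 358.1; the others sum to 339.2. Folding the others back against it leaves at least 358.1 − 339.2 = 18.9.

18.9 ≤ PT ≤ 697.3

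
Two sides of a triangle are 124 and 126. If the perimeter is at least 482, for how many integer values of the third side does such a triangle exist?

18

Triangle inequality: 2 < x < 250. Perimeter ≥ 482 gives x ≥ 482 − 124 − 126 = 232.
So 232 ≤ x < 250; integers 232 through 249: 18 values.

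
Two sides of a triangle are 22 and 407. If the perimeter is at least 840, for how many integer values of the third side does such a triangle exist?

18

Triangle inequality: 385 < x < 429. Perimeter ≥ 840 gives x ≥ 840 − 22 − 407 = 411.
So 411 ≤ x < 429; integers 411 through 428: 18 values.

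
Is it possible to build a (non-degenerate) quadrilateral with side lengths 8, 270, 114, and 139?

No

For a quadrilateral, each side must be shorter than the sum of the others.
Here the longest side is 270, but the remaining 3 sides sum to only 261.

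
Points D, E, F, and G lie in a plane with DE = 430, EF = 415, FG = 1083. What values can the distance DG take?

The maximum is all hops collinear in one direction: 430 + 415 + 1083 = 1928.
The longest hop is 1083; the others sum to 845. Folding the others back against it leaves at least 1083 − 845 = 238.

238 ≤ DG ≤ 1928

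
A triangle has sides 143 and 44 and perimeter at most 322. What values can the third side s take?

Triangle inequality alone gives 99 < s < 187.
The perimeter condition gives s ≤ 322 − 143 − 44 = 135.
Intersecting the two: 99 < s ≤ 135.

99 < s ≤ 135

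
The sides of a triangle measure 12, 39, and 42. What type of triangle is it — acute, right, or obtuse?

Compare the square of the longest side to the sum of squares of the other two: 12² + 39² = 1665 < 1764 = 42².

obtuse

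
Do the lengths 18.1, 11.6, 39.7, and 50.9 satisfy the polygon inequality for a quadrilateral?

A quadrilateral exists iff every side is shorter than the sum of the others — equivalently, the longest side is less than the sum of the rest.
Longest side 50.9 < 69.4 (sum of the remaining 3), so yes.

Yes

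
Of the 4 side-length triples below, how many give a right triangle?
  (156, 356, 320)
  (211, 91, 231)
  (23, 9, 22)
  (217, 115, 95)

1

(156,356,320): 156²+320² = 126736 = 356² → right
(211,91,231): 91²+211² = 52802 < 53361 = 231² → obtuse
(23,9,22): 9²+22² = 565 > 529 = 23² → acute
(217,115,95): 95+115 ≤ 217, not a triangle
1 of the 4 is right.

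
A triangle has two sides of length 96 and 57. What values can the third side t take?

By the triangle inequality, t must be less than 96 + 57 = 153 and greater than |96 − 57| = 39.

39 < t < 153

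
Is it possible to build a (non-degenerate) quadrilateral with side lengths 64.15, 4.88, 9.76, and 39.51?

For a quadrilateral, each side must be shorter than the sum of the others.
Here the longest side is 64.15, but the remaining 3 sides sum to only 54.15.

No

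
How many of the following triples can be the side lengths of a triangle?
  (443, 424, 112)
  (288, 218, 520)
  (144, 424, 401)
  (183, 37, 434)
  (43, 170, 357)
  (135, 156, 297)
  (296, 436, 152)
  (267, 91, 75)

(112,424,443): 112+424 > 443 → valid
(218,288,520): 218+288 ≤ 520 → not valid
(144,401,424): 144+401 > 424 → valid
(37,183,434): 37+183 ≤ 434 → not valid
(43,170,357): 43+170 ≤ 357 → not valid
(135,156,297): 135+156 ≤ 297 → not valid
(152,296,436): 152+296 > 436 → valid
(75,91,267): 75+91 ≤ 267 → not valid
3 of the 8 triples form a triangle.

3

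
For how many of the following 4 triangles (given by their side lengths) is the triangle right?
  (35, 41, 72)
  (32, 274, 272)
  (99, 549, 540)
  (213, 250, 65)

1

(35,41,72): 35²+41² = 2906 < 5184 = 72² → obtuse
(32,274,272): 32²+272² = 75008 < 75076 = 274² → obtuse
(99,549,540): 99²+540² = 301401 = 549² → right
(213,250,65): 65²+213² = 49594 < 62500 = 250² → obtuse
1 of the 4 is right.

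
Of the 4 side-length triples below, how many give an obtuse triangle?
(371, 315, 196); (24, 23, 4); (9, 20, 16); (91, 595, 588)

2

(371,315,196): 196²+315² = 137641 = 371² → right
(24,23,4): 4²+23² = 545 < 576 = 24² → obtuse
(9,20,16): 9²+16² = 337 < 400 = 20² → obtuse
(91,595,588): 91²+588² = 354025 = 595² → right
2 of the 4 are obtuse.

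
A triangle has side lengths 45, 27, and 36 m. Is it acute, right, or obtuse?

Compare the square of the longest side to the sum of squares of the other two: 27² + 36² = 2025 = 45².

right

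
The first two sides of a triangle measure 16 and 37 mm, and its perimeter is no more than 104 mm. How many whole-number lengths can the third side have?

30

Triangle inequality: 21 < x < 53. Perimeter ≤ 104 gives x ≤ 104 − 16 − 37 = 51.
So 21 < x ≤ 51; integers 22 through 51: 30 values.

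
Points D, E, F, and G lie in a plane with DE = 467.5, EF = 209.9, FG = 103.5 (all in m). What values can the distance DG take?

The maximum is all hops collinear in one direction: 467.5 + 209.9 + 103.5 = 780.9.
The longest hop is 467.5; the others sum to 313.4. Folding the others back against it leaves at least 467.5 − 313.4 = 154.1.

154.1 ≤ DG ≤ 780.9 m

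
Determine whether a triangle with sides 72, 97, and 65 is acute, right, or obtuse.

Compare the square of the longest side to the sum of squares of the other two: 65² + 72² = 9409 = 97².

right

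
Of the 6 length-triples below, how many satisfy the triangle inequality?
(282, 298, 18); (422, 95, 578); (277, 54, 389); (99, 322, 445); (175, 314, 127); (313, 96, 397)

(18,282,298): 18+282 > 298 → valid
(95,422,578): 95+422 ≤ 578 → not valid
(54,277,389): 54+277 ≤ 389 → not valid
(99,322,445): 99+322 ≤ 445 → not valid
(127,175,314): 127+175 ≤ 314 → not valid
(96,313,397): 96+313 > 397 → valid
2 of the 6 triples form a triangle.

2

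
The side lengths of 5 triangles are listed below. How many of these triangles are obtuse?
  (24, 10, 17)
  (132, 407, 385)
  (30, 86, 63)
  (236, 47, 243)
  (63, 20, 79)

4

(24,10,17): 10²+17² = 389 < 576 = 24² → obtuse
(132,407,385): 132²+385² = 165649 = 407² → right
(30,86,63): 30²+63² = 4869 < 7396 = 86² → obtuse
(236,47,243): 47²+236² = 57905 < 59049 = 243² → obtuse
(63,20,79): 20²+63² = 4369 < 6241 = 79² → obtuse
4 of the 5 are obtuse.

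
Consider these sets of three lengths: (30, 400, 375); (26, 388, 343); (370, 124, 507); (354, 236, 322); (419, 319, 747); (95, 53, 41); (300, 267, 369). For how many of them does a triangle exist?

(30,375,400): 30+375 > 400 → valid
(26,343,388): 26+343 ≤ 388 → not valid
(124,370,507): 124+370 ≤ 507 → not valid
(236,322,354): 236+322 > 354 → valid
(319,419,747): 319+419 ≤ 747 → not valid
(41,53,95): 41+53 ≤ 95 → not valid
(267,300,369): 267+300 > 369 → valid
3 of the 7 triples form a triangle.

3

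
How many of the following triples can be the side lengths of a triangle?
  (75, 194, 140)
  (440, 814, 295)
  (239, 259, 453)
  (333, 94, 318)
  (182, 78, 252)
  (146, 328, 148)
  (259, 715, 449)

4

(75,140,194): 75+140 > 194 → valid
(295,440,814): 295+440 ≤ 814 → not valid
(239,259,453): 239+259 > 453 → valid
(94,318,333): 94+318 > 333 → valid
(78,182,252): 78+182 > 252 → valid
(146,148,328): 146+148 ≤ 328 → not valid
(259,449,715): 259+449 ≤ 715 → not valid
4 of the 7 triples form a triangle.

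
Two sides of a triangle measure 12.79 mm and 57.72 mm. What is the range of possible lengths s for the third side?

By the triangle inequality, s must be less than 12.79 + 57.72 = 70.51 and greater than |12.79 − 57.72| = 44.93.

44.93 < s < 70.51 (mm)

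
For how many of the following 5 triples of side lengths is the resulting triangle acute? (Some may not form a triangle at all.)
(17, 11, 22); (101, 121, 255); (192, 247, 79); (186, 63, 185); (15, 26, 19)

1

(17,11,22): 11²+17² = 410 < 484 = 22² → obtuse
(101,121,255): 101+121 ≤ 255, not a triangle
(192,247,79): 79²+192² = 43105 < 61009 = 247² → obtuse
(186,63,185): 63²+185² = 38194 > 34596 = 186² → acute
(15,26,19): 15²+19² = 586 < 676 = 26² → obtuse
1 of the 5 is acute.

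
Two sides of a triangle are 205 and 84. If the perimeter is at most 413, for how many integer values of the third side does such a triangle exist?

Triangle inequality: 121 < x < 289. Perimeter ≤ 413 gives x ≤ 413 − 205 − 84 = 124.
So 121 < x ≤ 124; integers 122 through 124: 3 values.

3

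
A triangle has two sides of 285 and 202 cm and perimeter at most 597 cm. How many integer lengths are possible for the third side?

27

Triangle inequality: 83 < x < 487. Perimeter ≤ 597 gives x ≤ 597 − 285 − 202 = 110.
So 83 < x ≤ 110; integers 84 through 110: 27 values.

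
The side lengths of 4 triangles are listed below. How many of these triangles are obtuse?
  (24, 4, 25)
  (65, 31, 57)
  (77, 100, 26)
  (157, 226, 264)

(24,4,25): 4²+24² = 592 < 625 = 25² → obtuse
(65,31,57): 31²+57² = 4210 < 4225 = 65² → obtuse
(77,100,26): 26²+77² = 6605 < 10000 = 100² → obtuse
(157,226,264): 157²+226² = 75725 > 69696 = 264² → acute
3 of the 4 are obtuse.

3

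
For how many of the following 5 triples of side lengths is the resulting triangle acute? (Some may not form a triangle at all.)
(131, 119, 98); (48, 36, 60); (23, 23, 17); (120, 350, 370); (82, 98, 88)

3

(131,119,98): 98²+119² = 23765 > 17161 = 131² → acute
(48,36,60): 36²+48² = 3600 = 60² → right
(23,23,17): 17²+23² = 818 > 529 = 23² → acute
(120,350,370): 120²+350² = 136900 = 370² → right
(82,98,88): 82²+88² = 14468 > 9604 = 98² → acute
3 of the 5 are acute.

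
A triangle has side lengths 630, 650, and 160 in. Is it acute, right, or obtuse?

Compare the square of the longest side to the sum of squares of the other two: 160² + 630² = 422500 = 650².

right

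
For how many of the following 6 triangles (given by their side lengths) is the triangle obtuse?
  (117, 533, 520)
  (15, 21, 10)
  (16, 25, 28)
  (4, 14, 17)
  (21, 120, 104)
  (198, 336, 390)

(117,533,520): 117²+520² = 284089 = 533² → right
(15,21,10): 10²+15² = 325 < 441 = 21² → obtuse
(16,25,28): 16²+25² = 881 > 784 = 28² → acute
(4,14,17): 4²+14² = 212 < 289 = 17² → obtuse
(21,120,104): 21²+104² = 11257 < 14400 = 120² → obtuse
(198,336,390): 198²+336² = 152100 = 390² → right
3 of the 6 are obtuse.

3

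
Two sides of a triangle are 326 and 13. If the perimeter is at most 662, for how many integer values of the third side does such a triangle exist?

10

Triangle inequality: 313 < x < 339. Perimeter ≤ 662 gives x ≤ 662 − 326 − 13 = 323.
So 313 < x ≤ 323; integers 314 through 323: 10 values.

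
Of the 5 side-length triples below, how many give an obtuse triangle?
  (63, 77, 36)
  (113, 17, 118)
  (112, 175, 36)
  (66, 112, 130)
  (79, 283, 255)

3

(63,77,36): 36²+63² = 5265 < 5929 = 77² → obtuse
(113,17,118): 17²+113² = 13058 < 13924 = 118² → obtuse
(112,175,36): 36+112 ≤ 175, not a triangle
(66,112,130): 66²+112² = 16900 = 130² → right
(79,283,255): 79²+255² = 71266 < 80089 = 283² → obtuse
3 of the 5 are obtuse.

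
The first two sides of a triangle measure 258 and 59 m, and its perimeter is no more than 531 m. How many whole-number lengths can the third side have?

15

Triangle inequality: 199 < x < 317. Perimeter ≤ 531 gives x ≤ 531 − 258 − 59 = 214.
So 199 < x ≤ 214; integers 200 through 214: 15 values.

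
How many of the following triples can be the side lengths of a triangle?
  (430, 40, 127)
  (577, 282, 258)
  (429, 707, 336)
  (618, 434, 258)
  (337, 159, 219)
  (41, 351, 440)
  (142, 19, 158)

(40,127,430): 40+127 ≤ 430 → not valid
(258,282,577): 258+282 ≤ 577 → not valid
(336,429,707): 336+429 > 707 → valid
(258,434,618): 258+434 > 618 → valid
(159,219,337): 159+219 > 337 → valid
(41,351,440): 41+351 ≤ 440 → not valid
(19,142,158): 19+142 > 158 → valid
4 of the 7 triples form a triangle.

4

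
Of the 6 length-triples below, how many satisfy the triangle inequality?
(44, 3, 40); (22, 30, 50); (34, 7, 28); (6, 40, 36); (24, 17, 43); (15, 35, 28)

(3,40,44): 3+40 ≤ 44 → not valid
(22,30,50): 22+30 > 50 → valid
(7,28,34): 7+28 > 34 → valid
(6,36,40): 6+36 > 40 → valid
(17,24,43): 17+24 ≤ 43 → not valid
(15,28,35): 15+28 > 35 → valid
4 of the 6 triples form a triangle.

4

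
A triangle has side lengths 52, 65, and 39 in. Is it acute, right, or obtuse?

right

Compare the square of the longest side to the sum of squares of the other two: 39² + 52² = 4225 = 65².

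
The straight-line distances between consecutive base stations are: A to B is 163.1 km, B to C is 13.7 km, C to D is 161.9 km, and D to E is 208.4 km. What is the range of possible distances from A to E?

0 ≤ AE ≤ 547.1 km

The maximum is all hops collinear in one direction: 163.1 + 13.7 + 161.9 + 208.4 = 547.1.
The longest hop is 208.4; the others sum to 338.7. Since 208.4 ≤ 338.7, the path can fold back on itself completely, so the minimum distance is 0.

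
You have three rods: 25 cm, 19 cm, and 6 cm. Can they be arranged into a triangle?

The two shorter sides sum to 25, exactly equal to the longest side 25.
That gives only a degenerate (flat) triangle — the inequality must be strict.

No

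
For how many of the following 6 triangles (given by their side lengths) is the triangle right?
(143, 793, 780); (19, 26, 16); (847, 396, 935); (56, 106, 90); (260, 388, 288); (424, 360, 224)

(143,793,780): 143²+780² = 628849 = 793² → right
(19,26,16): 16²+19² = 617 < 676 = 26² → obtuse
(847,396,935): 396²+847² = 874225 = 935² → right
(56,106,90): 56²+90² = 11236 = 106² → right
(260,388,288): 260²+288² = 150544 = 388² → right
(424,360,224): 224²+360² = 179776 = 424² → right
5 of the 6 are right.

5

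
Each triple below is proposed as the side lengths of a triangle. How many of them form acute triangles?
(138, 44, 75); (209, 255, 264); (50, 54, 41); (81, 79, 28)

3

(138,44,75): 44+75 ≤ 138, not a triangle
(209,255,264): 209²+255² = 108706 > 69696 = 264² → acute
(50,54,41): 41²+50² = 4181 > 2916 = 54² → acute
(81,79,28): 28²+79² = 7025 > 6561 = 81² → acute
3 of the 4 are acute.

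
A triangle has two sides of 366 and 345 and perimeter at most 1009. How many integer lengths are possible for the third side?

277

Triangle inequality: 21 < x < 711. Perimeter ≤ 1009 gives x ≤ 1009 − 366 − 345 = 298.
So 21 < x ≤ 298; integers 22 through 298: 277 values.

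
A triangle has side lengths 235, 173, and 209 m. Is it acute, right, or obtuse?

acute

Compare the square of the longest side to the sum of squares of the other two: 173² + 209² = 73610 > 55225 = 235².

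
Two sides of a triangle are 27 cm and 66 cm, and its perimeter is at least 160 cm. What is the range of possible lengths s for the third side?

Triangle inequality alone gives 39 < s < 93.
The perimeter condition gives s ≥ 160 − 27 − 66 = 67.
Intersecting the two: 67 ≤ s < 93.

67 ≤ s < 93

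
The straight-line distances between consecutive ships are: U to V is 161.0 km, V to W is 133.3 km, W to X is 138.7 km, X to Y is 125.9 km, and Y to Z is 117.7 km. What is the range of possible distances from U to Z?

0 ≤ UZ ≤ 676.6 km

The maximum is all hops collinear in one direction: 161.0 + 133.3 + 138.7 + 125.9 + 117.7 = 676.6.
The longest hop is 161.0; the others sum to 515.6. Since 161.0 ≤ 515.6, the path can fold back on itself completely, so the minimum distance is 0.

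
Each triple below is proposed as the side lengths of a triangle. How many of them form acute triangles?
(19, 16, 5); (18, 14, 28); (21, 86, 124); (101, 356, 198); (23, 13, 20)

(19,16,5): 5²+16² = 281 < 361 = 19² → obtuse
(18,14,28): 14²+18² = 520 < 784 = 28² → obtuse
(21,86,124): 21+86 ≤ 124, not a triangle
(101,356,198): 101+198 ≤ 356, not a triangle
(23,13,20): 13²+20² = 569 > 529 = 23² → acute
1 of the 5 is acute.

1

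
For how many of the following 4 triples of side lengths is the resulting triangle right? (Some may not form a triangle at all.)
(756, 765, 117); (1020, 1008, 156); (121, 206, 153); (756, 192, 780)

3

(756,765,117): 117²+756² = 585225 = 765² → right
(1020,1008,156): 156²+1008² = 1040400 = 1020² → right
(121,206,153): 121²+153² = 38050 < 42436 = 206² → obtuse
(756,192,780): 192²+756² = 608400 = 780² → right
3 of the 4 are right.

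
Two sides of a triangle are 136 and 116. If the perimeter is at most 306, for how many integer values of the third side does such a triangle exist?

34

Triangle inequality: 20 < x < 252. Perimeter ≤ 306 gives x ≤ 306 − 136 − 116 = 54.
So 20 < x ≤ 54; integers 21 through 54: 34 values.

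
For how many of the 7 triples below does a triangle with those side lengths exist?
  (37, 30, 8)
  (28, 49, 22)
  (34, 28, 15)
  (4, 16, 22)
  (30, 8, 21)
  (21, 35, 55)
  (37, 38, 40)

5

(8,30,37): 8+30 > 37 → valid
(22,28,49): 22+28 > 49 → valid
(15,28,34): 15+28 > 34 → valid
(4,16,22): 4+16 ≤ 22 → not valid
(8,21,30): 8+21 ≤ 30 → not valid
(21,35,55): 21+35 > 55 → valid
(37,38,40): 37+38 > 40 → valid
5 of the 7 triples form a triangle.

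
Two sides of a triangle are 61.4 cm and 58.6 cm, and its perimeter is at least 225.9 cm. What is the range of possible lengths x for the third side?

105.9 ≤ x < 120.0 cm

Triangle inequality alone gives 2.8 < x < 120.0.
The perimeter condition gives x ≥ 225.9 − 61.4 − 58.6 = 105.9.
Intersecting the two: 105.9 ≤ x < 120.0.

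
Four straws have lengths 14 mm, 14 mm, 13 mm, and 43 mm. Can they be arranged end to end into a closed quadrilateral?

For a quadrilateral, each side must be shorter than the sum of the others.
Here the longest side is 43, but the remaining 3 sides sum to only 41.

No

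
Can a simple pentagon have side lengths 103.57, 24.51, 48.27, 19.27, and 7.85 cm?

For a pentagon, each side must be shorter than the sum of the others.
Here the longest side is 103.57, but the remaining 4 sides sum to only 99.90.

No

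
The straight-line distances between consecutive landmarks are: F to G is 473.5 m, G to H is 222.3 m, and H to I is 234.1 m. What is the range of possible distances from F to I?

The maximum is all hops collinear in one direction: 473.5 + 222.3 + 234.1 = 929.9.
The longest hop is 473.5; the others sum to 456.4. Folding the others back against it leaves at least 473.5 − 456.4 = 17.1.

17.1 ≤ FI ≤ 929.9 m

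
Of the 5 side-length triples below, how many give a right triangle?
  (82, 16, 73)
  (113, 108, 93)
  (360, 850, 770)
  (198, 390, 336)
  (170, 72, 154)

3

(82,16,73): 16²+73² = 5585 < 6724 = 82² → obtuse
(113,108,93): 93²+108² = 20313 > 12769 = 113² → acute
(360,850,770): 360²+770² = 722500 = 850² → right
(198,390,336): 198²+336² = 152100 = 390² → right
(170,72,154): 72²+154² = 28900 = 170² → right
3 of the 5 are right.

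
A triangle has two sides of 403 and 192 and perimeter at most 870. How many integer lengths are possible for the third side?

Triangle inequality: 211 < x < 595. Perimeter ≤ 870 gives x ≤ 870 − 403 − 192 = 275.
So 211 < x ≤ 275; integers 212 through 275: 64 values.

64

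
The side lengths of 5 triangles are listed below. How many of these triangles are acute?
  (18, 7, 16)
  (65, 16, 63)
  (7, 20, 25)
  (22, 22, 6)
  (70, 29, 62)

1

(18,7,16): 7²+16² = 305 < 324 = 18² → obtuse
(65,16,63): 16²+63² = 4225 = 65² → right
(7,20,25): 7²+20² = 449 < 625 = 25² → obtuse
(22,22,6): 6²+22² = 520 > 484 = 22² → acute
(70,29,62): 29²+62² = 4685 < 4900 = 70² → obtuse
1 of the 5 is acute.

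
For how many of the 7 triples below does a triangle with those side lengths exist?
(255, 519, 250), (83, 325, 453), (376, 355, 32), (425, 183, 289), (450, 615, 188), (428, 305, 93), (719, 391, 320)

3

(250,255,519): 250+255 ≤ 519 → not valid
(83,325,453): 83+325 ≤ 453 → not valid
(32,355,376): 32+355 > 376 → valid
(183,289,425): 183+289 > 425 → valid
(188,450,615): 188+450 > 615 → valid
(93,305,428): 93+305 ≤ 428 → not valid
(320,391,719): 320+391 ≤ 719 → not valid
3 of the 7 triples form a triangle.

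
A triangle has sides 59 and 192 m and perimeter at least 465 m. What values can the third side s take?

Triangle inequality alone gives 133 < s < 251.
The perimeter condition gives s ≥ 465 − 59 − 192 = 214.
Intersecting the two: 214 ≤ s < 251.

214 ≤ s < 251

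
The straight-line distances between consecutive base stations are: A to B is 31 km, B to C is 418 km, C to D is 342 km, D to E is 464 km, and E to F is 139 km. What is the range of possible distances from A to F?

The maximum is all hops collinear in one direction: 31 + 418 + 342 + 464 + 139 = 1394.
The longest hop is 464; the others sum to 930. Since 464 ≤ 930, the path can fold back on itself completely, so the minimum distance is 0.

0 ≤ AF ≤ 1394 km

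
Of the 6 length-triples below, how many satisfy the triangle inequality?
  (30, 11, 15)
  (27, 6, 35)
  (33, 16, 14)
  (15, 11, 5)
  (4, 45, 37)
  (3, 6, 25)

(11,15,30): 11+15 ≤ 30 → not valid
(6,27,35): 6+27 ≤ 35 → not valid
(14,16,33): 14+16 ≤ 33 → not valid
(5,11,15): 5+11 > 15 → valid
(4,37,45): 4+37 ≤ 45 → not valid
(3,6,25): 3+6 ≤ 25 → not valid
1 of the 6 triples forms a triangle.

1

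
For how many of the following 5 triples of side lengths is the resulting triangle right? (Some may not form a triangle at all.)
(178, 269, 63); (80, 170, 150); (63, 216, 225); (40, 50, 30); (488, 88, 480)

(178,269,63): 63+178 ≤ 269, not a triangle
(80,170,150): 80²+150² = 28900 = 170² → right
(63,216,225): 63²+216² = 50625 = 225² → right
(40,50,30): 30²+40² = 2500 = 50² → right
(488,88,480): 88²+480² = 238144 = 488² → right
4 of the 5 are right.

4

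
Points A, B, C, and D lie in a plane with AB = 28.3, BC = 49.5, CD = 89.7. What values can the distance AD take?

11.9 ≤ AD ≤ 167.5

The maximum is all hops collinear in one direction: 28.3 + 49.5 + 89.7 = 167.5.
The longest hop is 89.7; the others sum to 77.8. Folding the others back against it leaves at least 89.7 − 77.8 = 11.9.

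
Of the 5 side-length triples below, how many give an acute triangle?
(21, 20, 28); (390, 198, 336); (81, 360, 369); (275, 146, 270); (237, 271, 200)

(21,20,28): 20²+21² = 841 > 784 = 28² → acute
(390,198,336): 198²+336² = 152100 = 390² → right
(81,360,369): 81²+360² = 136161 = 369² → right
(275,146,270): 146²+270² = 94216 > 75625 = 275² → acute
(237,271,200): 200²+237² = 96169 > 73441 = 271² → acute
3 of the 5 are acute.

3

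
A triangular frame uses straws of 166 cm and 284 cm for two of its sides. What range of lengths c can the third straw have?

118 < c < 450 (cm)

By the triangle inequality, c must be less than 166 + 284 = 450 and greater than |166 − 284| = 118.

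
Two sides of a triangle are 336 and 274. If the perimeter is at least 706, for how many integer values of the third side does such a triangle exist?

514

Triangle inequality: 62 < x < 610. Perimeter ≥ 706 gives x ≥ 706 − 336 − 274 = 96.
So 96 ≤ x < 610; integers 96 through 609: 514 values.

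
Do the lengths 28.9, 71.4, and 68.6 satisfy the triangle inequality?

The longest side is 71.4, and the other two sum to 97.5.
Since 97.5 > 71.4, the triangle inequality holds.

Yes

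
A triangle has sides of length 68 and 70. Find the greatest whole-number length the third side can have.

137

The third side must be strictly less than 68 + 70 = 138.
The largest integer below 138 is 137.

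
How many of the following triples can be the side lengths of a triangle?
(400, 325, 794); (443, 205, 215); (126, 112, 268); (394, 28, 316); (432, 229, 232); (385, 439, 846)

(325,400,794): 325+400 ≤ 794 → not valid
(205,215,443): 205+215 ≤ 443 → not valid
(112,126,268): 112+126 ≤ 268 → not valid
(28,316,394): 28+316 ≤ 394 → not valid
(229,232,432): 229+232 > 432 → valid
(385,439,846): 385+439 ≤ 846 → not valid
1 of the 6 triples forms a triangle.

1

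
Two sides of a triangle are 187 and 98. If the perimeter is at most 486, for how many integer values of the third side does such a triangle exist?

112

Triangle inequality: 89 < x < 285. Perimeter ≤ 486 gives x ≤ 486 − 187 − 98 = 201.
So 89 < x ≤ 201; integers 90 through 201: 112 values.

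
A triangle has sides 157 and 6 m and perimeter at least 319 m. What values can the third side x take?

156 ≤ x < 163

Triangle inequality alone gives 151 < x < 163.
The perimeter condition gives x ≥ 319 − 157 − 6 = 156.
Intersecting the two: 156 ≤ x < 163.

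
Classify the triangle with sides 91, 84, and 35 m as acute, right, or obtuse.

Compare the square of the longest side to the sum of squares of the other two: 35² + 84² = 8281 = 91².

right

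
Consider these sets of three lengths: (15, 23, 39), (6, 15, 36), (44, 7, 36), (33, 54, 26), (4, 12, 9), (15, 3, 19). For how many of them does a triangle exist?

2

(15,23,39): 15+23 ≤ 39 → not valid
(6,15,36): 6+15 ≤ 36 → not valid
(7,36,44): 7+36 ≤ 44 → not valid
(26,33,54): 26+33 > 54 → valid
(4,9,12): 4+9 > 12 → valid
(3,15,19): 3+15 ≤ 19 → not valid
2 of the 6 triples form a triangle.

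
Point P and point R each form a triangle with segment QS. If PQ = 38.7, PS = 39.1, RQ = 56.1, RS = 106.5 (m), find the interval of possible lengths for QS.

50.4 < QS < 77.8

From triangle PQS: |38.7 − 39.1| < QS < 38.7 + 39.1, i.e. 0.4 < QS < 77.8.
From triangle RQS: 50.4 < QS < 162.6.
Both must hold, so QS lies in the intersection.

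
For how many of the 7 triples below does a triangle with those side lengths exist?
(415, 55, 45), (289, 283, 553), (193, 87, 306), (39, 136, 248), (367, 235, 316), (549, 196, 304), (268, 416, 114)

(45,55,415): 45+55 ≤ 415 → not valid
(283,289,553): 283+289 > 553 → valid
(87,193,306): 87+193 ≤ 306 → not valid
(39,136,248): 39+136 ≤ 248 → not valid
(235,316,367): 235+316 > 367 → valid
(196,304,549): 196+304 ≤ 549 → not valid
(114,268,416): 114+268 ≤ 416 → not valid
2 of the 7 triples form a triangle.

2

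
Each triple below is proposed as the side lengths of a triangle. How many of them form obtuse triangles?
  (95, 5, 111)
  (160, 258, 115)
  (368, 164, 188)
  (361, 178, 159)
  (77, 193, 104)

1

(95,5,111): 5+95 ≤ 111, not a triangle
(160,258,115): 115²+160² = 38825 < 66564 = 258² → obtuse
(368,164,188): 164+188 ≤ 368, not a triangle
(361,178,159): 159+178 ≤ 361, not a triangle
(77,193,104): 77+104 ≤ 193, not a triangle
1 of the 5 is obtuse.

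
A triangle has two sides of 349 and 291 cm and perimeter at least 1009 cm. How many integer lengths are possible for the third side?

271

Triangle inequality: 58 < x < 640. Perimeter ≥ 1009 gives x ≥ 1009 − 349 − 291 = 369.
So 369 ≤ x < 640; integers 369 through 639: 271 values.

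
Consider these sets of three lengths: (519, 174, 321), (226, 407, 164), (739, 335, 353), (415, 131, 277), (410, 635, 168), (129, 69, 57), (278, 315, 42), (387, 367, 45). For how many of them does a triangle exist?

2

(174,321,519): 174+321 ≤ 519 → not valid
(164,226,407): 164+226 ≤ 407 → not valid
(335,353,739): 335+353 ≤ 739 → not valid
(131,277,415): 131+277 ≤ 415 → not valid
(168,410,635): 168+410 ≤ 635 → not valid
(57,69,129): 57+69 ≤ 129 → not valid
(42,278,315): 42+278 > 315 → valid
(45,367,387): 45+367 > 387 → valid
2 of the 8 triples form a triangle.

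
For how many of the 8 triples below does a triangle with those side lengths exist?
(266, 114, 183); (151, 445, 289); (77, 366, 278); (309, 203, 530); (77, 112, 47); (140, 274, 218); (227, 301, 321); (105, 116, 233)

4

(114,183,266): 114+183 > 266 → valid
(151,289,445): 151+289 ≤ 445 → not valid
(77,278,366): 77+278 ≤ 366 → not valid
(203,309,530): 203+309 ≤ 530 → not valid
(47,77,112): 47+77 > 112 → valid
(140,218,274): 140+218 > 274 → valid
(227,301,321): 227+301 > 321 → valid
(105,116,233): 105+116 ≤ 233 → not valid
4 of the 8 triples form a triangle.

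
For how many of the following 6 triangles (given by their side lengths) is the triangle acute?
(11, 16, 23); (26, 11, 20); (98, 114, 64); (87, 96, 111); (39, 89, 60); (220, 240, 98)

(11,16,23): 11²+16² = 377 < 529 = 23² → obtuse
(26,11,20): 11²+20² = 521 < 676 = 26² → obtuse
(98,114,64): 64²+98² = 13700 > 12996 = 114² → acute
(87,96,111): 87²+96² = 16785 > 12321 = 111² → acute
(39,89,60): 39²+60² = 5121 < 7921 = 89² → obtuse
(220,240,98): 98²+220² = 58004 > 57600 = 240² → acute
3 of the 6 are acute.

3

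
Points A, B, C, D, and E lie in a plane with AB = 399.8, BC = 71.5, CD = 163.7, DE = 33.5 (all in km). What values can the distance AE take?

The maximum is all hops collinear in one direction: 399.8 + 71.5 + 163.7 + 33.5 = 668.5.
The longest hop is 399.8; the others sum to 268.7. Folding the others back against it leaves at least 399.8 − 268.7 = 131.1.

131.1 ≤ AE ≤ 668.5 km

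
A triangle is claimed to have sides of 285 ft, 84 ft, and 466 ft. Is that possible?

No

The longest side is 466, but the other two sum to only 369.
369 < 466, so the triangle inequality fails.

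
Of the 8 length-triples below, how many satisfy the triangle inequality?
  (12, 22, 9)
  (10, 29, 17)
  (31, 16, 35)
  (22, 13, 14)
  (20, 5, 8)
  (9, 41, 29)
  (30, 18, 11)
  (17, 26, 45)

2

(9,12,22): 9+12 ≤ 22 → not valid
(10,17,29): 10+17 ≤ 29 → not valid
(16,31,35): 16+31 > 35 → valid
(13,14,22): 13+14 > 22 → valid
(5,8,20): 5+8 ≤ 20 → not valid
(9,29,41): 9+29 ≤ 41 → not valid
(11,18,30): 11+18 ≤ 30 → not valid
(17,26,45): 17+26 ≤ 45 → not valid
2 of the 8 triples form a triangle.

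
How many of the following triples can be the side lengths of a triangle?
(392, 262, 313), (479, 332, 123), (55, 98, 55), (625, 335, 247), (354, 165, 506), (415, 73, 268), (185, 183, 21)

(262,313,392): 262+313 > 392 → valid
(123,332,479): 123+332 ≤ 479 → not valid
(55,55,98): 55+55 > 98 → valid
(247,335,625): 247+335 ≤ 625 → not valid
(165,354,506): 165+354 > 506 → valid
(73,268,415): 73+268 ≤ 415 → not valid
(21,183,185): 21+183 > 185 → valid
4 of the 7 triples form a triangle.

4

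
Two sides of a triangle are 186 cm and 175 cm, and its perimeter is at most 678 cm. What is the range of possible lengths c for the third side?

Triangle inequality alone gives 11 < c < 361.
The perimeter condition gives c ≤ 678 − 186 − 175 = 317.
Intersecting the two: 11 < c ≤ 317.

11 < c ≤ 317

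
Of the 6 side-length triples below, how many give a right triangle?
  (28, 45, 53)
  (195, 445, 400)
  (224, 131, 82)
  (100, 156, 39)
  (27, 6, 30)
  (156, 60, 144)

3

(28,45,53): 28²+45² = 2809 = 53² → right
(195,445,400): 195²+400² = 198025 = 445² → right
(224,131,82): 82+131 ≤ 224, not a triangle
(100,156,39): 39+100 ≤ 156, not a triangle
(27,6,30): 6²+27² = 765 < 900 = 30² → obtuse
(156,60,144): 60²+144² = 24336 = 156² → right
3 of the 6 are right.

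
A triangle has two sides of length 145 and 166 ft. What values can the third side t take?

21 < t < 311 (ft)

By the triangle inequality, t must be less than 145 + 166 = 311 and greater than |145 − 166| = 21.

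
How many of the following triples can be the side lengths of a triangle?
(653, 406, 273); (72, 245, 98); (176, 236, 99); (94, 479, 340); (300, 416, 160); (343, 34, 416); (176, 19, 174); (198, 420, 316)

(273,406,653): 273+406 > 653 → valid
(72,98,245): 72+98 ≤ 245 → not valid
(99,176,236): 99+176 > 236 → valid
(94,340,479): 94+340 ≤ 479 → not valid
(160,300,416): 160+300 > 416 → valid
(34,343,416): 34+343 ≤ 416 → not valid
(19,174,176): 19+174 > 176 → valid
(198,316,420): 198+316 > 420 → valid
5 of the 8 triples form a triangle.

5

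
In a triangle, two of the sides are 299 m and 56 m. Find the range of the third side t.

243 < t < 355 (m)

By the triangle inequality, t must be less than 299 + 56 = 355 and greater than |299 − 56| = 243.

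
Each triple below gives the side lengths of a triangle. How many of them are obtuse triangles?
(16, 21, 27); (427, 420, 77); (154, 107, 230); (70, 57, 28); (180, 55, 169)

4

(16,21,27): 16²+21² = 697 < 729 = 27² → obtuse
(427,420,77): 77²+420² = 182329 = 427² → right
(154,107,230): 107²+154² = 35165 < 52900 = 230² → obtuse
(70,57,28): 28²+57² = 4033 < 4900 = 70² → obtuse
(180,55,169): 55²+169² = 31586 < 32400 = 180² → obtuse
4 of the 5 are obtuse.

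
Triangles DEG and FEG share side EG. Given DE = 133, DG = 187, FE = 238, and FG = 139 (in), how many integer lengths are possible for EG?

220

From triangle DEG: 54 < EG < 320.
From triangle FEG: 99 < EG < 377.
Intersection: 99 < EG < 320, so integers 100 through 319: 220 values.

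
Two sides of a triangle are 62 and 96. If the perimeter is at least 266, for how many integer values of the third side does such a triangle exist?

Triangle inequality: 34 < x < 158. Perimeter ≥ 266 gives x ≥ 266 − 62 − 96 = 108.
So 108 ≤ x < 158; integers 108 through 157: 50 values.

50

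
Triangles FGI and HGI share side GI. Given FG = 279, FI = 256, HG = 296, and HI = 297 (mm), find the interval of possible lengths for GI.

23 < GI < 535

From triangle FGI: |279 − 256| < GI < 279 + 256, i.e. 23 < GI < 535.
From triangle HGI: 1 < GI < 593.
Both must hold, so GI lies in the intersection.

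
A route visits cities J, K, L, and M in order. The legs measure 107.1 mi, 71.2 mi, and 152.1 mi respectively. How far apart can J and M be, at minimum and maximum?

0 ≤ JM ≤ 330.4 mi

The maximum is all hops collinear in one direction: 107.1 + 71.2 + 152.1 = 330.4.
The longest hop is 152.1; the others sum to 178.3. Since 152.1 ≤ 178.3, the path can fold back on itself completely, so the minimum distance is 0.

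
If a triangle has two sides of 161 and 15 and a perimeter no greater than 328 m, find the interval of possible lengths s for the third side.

146 < s ≤ 152

Triangle inequality alone gives 146 < s < 176.
The perimeter condition gives s ≤ 328 − 161 − 15 = 152.
Intersecting the two: 146 < s ≤ 152.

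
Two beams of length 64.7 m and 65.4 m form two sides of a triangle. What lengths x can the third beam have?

0.7 < x < 130.1 (m)

By the triangle inequality, x must be less than 64.7 + 65.4 = 130.1 and greater than |64.7 − 65.4| = 0.7.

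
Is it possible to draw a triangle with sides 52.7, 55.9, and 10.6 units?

The longest side is 55.9, and the other two sum to 63.3.
Since 63.3 > 55.9, the triangle inequality holds.

Yes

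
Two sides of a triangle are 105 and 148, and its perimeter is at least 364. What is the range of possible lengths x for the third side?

Triangle inequality alone gives 43 < x < 253.
The perimeter condition gives x ≥ 364 − 105 − 148 = 111.
Intersecting the two: 111 ≤ x < 253.

111 ≤ x < 253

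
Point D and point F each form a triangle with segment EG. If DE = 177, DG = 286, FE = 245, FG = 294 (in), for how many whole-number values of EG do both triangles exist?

353

From triangle DEG: 109 < EG < 463.
From triangle FEG: 49 < EG < 539.
Intersection: 109 < EG < 463, so integers 110 through 462: 353 values.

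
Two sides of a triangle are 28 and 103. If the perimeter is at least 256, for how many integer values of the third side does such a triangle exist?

Triangle inequality: 75 < x < 131. Perimeter ≥ 256 gives x ≥ 256 − 28 − 103 = 125.
So 125 ≤ x < 131; integers 125 through 130: 6 values.

6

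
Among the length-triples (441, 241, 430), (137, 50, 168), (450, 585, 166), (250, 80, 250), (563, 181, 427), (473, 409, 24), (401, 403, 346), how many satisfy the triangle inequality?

(241,430,441): 241+430 > 441 → valid
(50,137,168): 50+137 > 168 → valid
(166,450,585): 166+450 > 585 → valid
(80,250,250): 80+250 > 250 → valid
(181,427,563): 181+427 > 563 → valid
(24,409,473): 24+409 ≤ 473 → not valid
(346,401,403): 346+401 > 403 → valid
6 of the 7 triples form a triangle.

6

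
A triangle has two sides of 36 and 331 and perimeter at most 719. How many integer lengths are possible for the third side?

57

Triangle inequality: 295 < x < 367. Perimeter ≤ 719 gives x ≤ 719 − 36 − 331 = 352.
So 295 < x ≤ 352; integers 296 through 352: 57 values.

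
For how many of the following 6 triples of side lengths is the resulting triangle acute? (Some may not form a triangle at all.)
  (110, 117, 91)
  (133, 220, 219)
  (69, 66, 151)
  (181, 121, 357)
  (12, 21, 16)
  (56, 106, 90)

(110,117,91): 91²+110² = 20381 > 13689 = 117² → acute
(133,220,219): 133²+219² = 65650 > 48400 = 220² → acute
(69,66,151): 66+69 ≤ 151, not a triangle
(181,121,357): 121+181 ≤ 357, not a triangle
(12,21,16): 12²+16² = 400 < 441 = 21² → obtuse
(56,106,90): 56²+90² = 11236 = 106² → right
2 of the 6 are acute.

2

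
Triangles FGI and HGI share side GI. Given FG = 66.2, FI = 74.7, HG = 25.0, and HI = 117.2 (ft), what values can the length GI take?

92.2 < GI < 140.9

From triangle FGI: |66.2 − 74.7| < GI < 66.2 + 74.7, i.e. 8.5 < GI < 140.9.
From triangle HGI: 92.2 < GI < 142.2.
Both must hold, so GI lies in the intersection.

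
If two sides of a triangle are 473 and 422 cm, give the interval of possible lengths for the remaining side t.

By the triangle inequality, t must be less than 473 + 422 = 895 and greater than |473 − 422| = 51.

51 < t < 895 (cm)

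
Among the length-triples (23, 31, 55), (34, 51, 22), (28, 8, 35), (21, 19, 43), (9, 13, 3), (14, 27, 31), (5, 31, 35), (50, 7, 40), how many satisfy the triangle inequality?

(23,31,55): 23+31 ≤ 55 → not valid
(22,34,51): 22+34 > 51 → valid
(8,28,35): 8+28 > 35 → valid
(19,21,43): 19+21 ≤ 43 → not valid
(3,9,13): 3+9 ≤ 13 → not valid
(14,27,31): 14+27 > 31 → valid
(5,31,35): 5+31 > 35 → valid
(7,40,50): 7+40 ≤ 50 → not valid
4 of the 8 triples form a triangle.

4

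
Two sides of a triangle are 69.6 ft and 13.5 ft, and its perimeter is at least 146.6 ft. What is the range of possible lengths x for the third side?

Triangle inequality alone gives 56.1 < x < 83.1.
The perimeter condition gives x ≥ 146.6 − 69.6 − 13.5 = 63.5.
Intersecting the two: 63.5 ≤ x < 83.1.

63.5 ≤ x < 83.1 ft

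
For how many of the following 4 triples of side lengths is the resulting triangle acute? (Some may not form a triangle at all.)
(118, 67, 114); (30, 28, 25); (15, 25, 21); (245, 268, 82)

(118,67,114): 67²+114² = 17485 > 13924 = 118² → acute
(30,28,25): 25²+28² = 1409 > 900 = 30² → acute
(15,25,21): 15²+21² = 666 > 625 = 25² → acute
(245,268,82): 82²+245² = 66749 < 71824 = 268² → obtuse
3 of the 4 are acute.

3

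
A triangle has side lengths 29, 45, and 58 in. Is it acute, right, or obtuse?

Compare the square of the longest side to the sum of squares of the other two: 29² + 45² = 2866 < 3364 = 58².

obtuse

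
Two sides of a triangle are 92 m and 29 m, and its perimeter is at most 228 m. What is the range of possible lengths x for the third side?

Triangle inequality alone gives 63 < x < 121.
The perimeter condition gives x ≤ 228 − 92 − 29 = 107.
Intersecting the two: 63 < x ≤ 107.

63 < x ≤ 107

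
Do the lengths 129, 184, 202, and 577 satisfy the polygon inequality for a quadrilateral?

For a quadrilateral, each side must be shorter than the sum of the others.
Here the longest side is 577, but the remaining 3 sides sum to only 515.

No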